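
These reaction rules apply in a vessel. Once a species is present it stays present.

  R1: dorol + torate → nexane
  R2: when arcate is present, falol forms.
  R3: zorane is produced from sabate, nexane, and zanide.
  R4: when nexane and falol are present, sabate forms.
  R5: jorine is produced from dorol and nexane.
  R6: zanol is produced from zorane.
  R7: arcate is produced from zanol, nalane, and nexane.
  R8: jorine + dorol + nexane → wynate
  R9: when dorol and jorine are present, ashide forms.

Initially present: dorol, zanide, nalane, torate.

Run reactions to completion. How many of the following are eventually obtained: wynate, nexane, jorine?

dorol and torate present → nexane forms (R1).
dorol and nexane present → jorine forms (R5).
jorine, dorol, and nexane present → wynate forms (R8).
wynate: reached.
nexane: reached.
jorine: reached.
All 3 are reached.

3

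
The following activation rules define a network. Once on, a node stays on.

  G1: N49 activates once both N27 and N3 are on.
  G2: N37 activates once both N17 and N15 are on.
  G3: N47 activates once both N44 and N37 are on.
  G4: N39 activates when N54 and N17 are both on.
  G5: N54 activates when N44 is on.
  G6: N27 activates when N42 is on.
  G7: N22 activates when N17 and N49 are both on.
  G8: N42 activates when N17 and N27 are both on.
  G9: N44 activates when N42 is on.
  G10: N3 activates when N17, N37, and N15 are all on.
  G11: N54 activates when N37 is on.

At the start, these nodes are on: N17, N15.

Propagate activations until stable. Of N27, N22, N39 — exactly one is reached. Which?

G2: N17 and N15 on → N37 on.
G11: N37 on → N54 on.
N54 and N17 are on, so N39 activates (G4).
N22 would need N17 and N49 (G7), but N49 never turns on. N27 would need N42 (G6), but N42 never turns on.

N39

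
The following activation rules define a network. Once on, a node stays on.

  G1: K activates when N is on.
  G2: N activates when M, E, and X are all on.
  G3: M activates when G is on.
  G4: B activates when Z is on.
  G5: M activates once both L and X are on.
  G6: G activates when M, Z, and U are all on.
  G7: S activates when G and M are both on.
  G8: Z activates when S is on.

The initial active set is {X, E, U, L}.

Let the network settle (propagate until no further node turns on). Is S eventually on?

No

S would need G and M (G7), but G never turns on.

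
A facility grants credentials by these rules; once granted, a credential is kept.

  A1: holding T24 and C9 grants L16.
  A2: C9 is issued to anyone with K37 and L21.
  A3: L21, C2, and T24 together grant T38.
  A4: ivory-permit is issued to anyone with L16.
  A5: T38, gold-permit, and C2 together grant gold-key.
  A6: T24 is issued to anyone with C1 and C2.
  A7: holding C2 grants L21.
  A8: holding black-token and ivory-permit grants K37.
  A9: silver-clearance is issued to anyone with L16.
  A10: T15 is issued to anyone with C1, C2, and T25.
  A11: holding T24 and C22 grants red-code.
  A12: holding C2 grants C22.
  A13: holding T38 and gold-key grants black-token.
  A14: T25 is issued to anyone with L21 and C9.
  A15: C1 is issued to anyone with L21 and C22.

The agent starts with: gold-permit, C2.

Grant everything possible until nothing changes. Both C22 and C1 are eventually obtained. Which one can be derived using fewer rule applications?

C22

C22: Holding C2 grants C22 (A12). [1 rule application]
C1: Holding C2 grants C22 (A12). Holding C2 grants L21 (A7). Holding L21 and C22 grants C1 (A15). [3 rule applications]
C22 needs fewer.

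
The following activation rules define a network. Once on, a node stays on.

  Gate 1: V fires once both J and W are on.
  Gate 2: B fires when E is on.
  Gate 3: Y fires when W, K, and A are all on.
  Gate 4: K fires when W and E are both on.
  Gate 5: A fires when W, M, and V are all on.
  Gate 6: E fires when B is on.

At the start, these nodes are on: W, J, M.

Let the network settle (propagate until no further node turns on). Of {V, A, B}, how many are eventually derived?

2

Gate 1: J and W on → V on.
W, M, and V are on, so A fires (Gate 5).
V: reached.
A: reached.
B would need E (Gate 2), but E never turns on.
Reached: V and A — 2 of the 3.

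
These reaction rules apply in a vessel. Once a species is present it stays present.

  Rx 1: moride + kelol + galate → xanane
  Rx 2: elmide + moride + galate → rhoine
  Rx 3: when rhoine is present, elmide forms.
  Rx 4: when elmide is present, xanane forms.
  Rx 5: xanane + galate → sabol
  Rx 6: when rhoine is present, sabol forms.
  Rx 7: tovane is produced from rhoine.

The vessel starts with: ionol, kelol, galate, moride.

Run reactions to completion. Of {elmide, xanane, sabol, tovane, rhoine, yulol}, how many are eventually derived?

moride, kelol, and galate present → xanane forms (Rx 1).
xanane and galate present → sabol forms (Rx 5).
elmide would need rhoine (Rx 3), but rhoine never forms.
xanane: reached.
sabol: reached.
tovane would need rhoine (Rx 7), but rhoine never forms.
rhoine would need elmide, moride, and galate (Rx 2), but elmide never forms.
No rule produces yulol, and it is not given.
Reached: xanane and sabol — 2 of the 6.

2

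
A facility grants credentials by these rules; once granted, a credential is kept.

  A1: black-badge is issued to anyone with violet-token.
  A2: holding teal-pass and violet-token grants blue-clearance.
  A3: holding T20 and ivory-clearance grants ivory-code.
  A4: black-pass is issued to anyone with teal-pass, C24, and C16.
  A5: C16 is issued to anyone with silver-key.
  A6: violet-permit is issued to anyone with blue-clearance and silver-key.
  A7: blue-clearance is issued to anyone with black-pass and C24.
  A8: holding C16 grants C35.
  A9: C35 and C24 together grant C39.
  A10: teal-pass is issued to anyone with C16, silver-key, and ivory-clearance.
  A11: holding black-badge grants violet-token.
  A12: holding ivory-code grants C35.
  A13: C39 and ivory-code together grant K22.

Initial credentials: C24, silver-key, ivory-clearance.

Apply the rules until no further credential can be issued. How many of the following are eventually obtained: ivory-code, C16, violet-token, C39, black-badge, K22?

Holding silver-key grants C16 (A5).
Holding C16 grants C35 (A8).
Holding C35 and C24 grants C39 (A9).
ivory-code would need T20 and ivory-clearance (A3), but T20 is never granted.
C16: reached.
violet-token would need black-badge (A11), but black-badge is never granted.
C39: reached.
black-badge would need violet-token (A1), but violet-token is never granted.
K22 would need C39 and ivory-code (A13), but ivory-code is never granted.
Reached: C16 and C39 — 2 of the 6.

2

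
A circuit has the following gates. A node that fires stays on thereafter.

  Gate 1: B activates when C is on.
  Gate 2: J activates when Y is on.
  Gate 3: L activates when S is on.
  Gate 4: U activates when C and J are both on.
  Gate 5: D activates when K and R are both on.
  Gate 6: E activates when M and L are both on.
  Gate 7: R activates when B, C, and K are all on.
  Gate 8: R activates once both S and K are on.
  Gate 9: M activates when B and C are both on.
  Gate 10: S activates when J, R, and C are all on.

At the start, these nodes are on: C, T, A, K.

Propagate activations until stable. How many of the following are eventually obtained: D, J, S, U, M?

2

Gate 1: C on → B on.
B, C, and K are on, so R activates (Gate 7).
B and C are on, so M activates (Gate 9).
K and R are on, so D activates (Gate 5).
D: reached.
J would need Y (Gate 2), but Y never turns on.
S would need J, R, and C (Gate 10), but J never turns on.
U would need C and J (Gate 4), but J never turns on.
M: reached.
Reached: D and M — 2 of the 5.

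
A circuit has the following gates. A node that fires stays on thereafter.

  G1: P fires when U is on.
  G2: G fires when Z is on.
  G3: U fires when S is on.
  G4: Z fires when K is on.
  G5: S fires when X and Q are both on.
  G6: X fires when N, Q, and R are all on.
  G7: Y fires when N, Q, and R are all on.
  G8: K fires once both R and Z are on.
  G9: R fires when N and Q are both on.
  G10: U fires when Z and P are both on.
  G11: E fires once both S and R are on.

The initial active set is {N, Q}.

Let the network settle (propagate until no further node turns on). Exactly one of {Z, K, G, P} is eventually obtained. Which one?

G9: N and Q on → R on.
N, Q, and R are on, so X fires (G6).
G5: X and Q on → S on.
S is on, so U fires (G3).
U is on, so P fires (G1).
Z would need K (G4), but K never turns on. K would need R and Z (G8), but Z never turns on. G would need Z (G2), but Z never turns on.

P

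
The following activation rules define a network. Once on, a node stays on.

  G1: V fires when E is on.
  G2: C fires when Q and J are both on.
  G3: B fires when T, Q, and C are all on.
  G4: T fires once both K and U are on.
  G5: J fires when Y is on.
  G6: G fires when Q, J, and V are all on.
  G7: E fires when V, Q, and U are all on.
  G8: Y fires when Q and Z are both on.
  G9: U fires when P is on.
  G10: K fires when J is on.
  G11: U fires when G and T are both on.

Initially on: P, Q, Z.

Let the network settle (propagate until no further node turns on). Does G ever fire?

G would need Q, J, and V (G6), but V never turns on.

No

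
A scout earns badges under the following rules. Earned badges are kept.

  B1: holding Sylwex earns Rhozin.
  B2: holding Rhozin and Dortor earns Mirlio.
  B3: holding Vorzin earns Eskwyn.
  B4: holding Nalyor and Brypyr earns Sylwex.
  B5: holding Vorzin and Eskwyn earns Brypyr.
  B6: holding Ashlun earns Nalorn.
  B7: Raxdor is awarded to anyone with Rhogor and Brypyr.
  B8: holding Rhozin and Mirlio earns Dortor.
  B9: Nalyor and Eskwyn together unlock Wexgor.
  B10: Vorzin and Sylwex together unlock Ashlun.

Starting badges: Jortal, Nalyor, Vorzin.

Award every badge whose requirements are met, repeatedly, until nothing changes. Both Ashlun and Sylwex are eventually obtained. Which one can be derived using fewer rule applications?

Sylwex

Sylwex: With Vorzin, Eskwyn is earned (B3). With Vorzin and Eskwyn, Brypyr is earned (B5). With Nalyor and Brypyr, Sylwex is earned (B4). [3 rule applications]
Ashlun: With Vorzin, Eskwyn is earned (B3). With Vorzin and Eskwyn, Brypyr is earned (B5). With Nalyor and Brypyr, Sylwex is earned (B4). With Vorzin and Sylwex, Ashlun is earned (B10). [4 rule applications]
Sylwex needs fewer.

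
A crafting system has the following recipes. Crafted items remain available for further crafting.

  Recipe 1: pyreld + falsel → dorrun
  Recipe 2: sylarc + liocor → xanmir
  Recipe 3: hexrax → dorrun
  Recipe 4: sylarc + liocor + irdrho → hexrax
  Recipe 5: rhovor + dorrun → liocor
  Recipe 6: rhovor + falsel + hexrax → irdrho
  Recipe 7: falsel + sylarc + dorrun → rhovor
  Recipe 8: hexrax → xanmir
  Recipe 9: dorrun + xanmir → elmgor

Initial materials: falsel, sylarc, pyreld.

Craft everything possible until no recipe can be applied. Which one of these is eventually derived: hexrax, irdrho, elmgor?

pyreld + falsel → dorrun (Recipe 1).
falsel + sylarc + dorrun → rhovor (Recipe 7).
Using Recipe 5, rhovor and dorrun make liocor.
Using Recipe 2, sylarc and liocor make xanmir.
dorrun + xanmir → elmgor (Recipe 9).
hexrax would need sylarc, liocor, and irdrho (Recipe 4), but irdrho is never obtained. irdrho would need rhovor, falsel, and hexrax (Recipe 6), but hexrax is never obtained.

elmgor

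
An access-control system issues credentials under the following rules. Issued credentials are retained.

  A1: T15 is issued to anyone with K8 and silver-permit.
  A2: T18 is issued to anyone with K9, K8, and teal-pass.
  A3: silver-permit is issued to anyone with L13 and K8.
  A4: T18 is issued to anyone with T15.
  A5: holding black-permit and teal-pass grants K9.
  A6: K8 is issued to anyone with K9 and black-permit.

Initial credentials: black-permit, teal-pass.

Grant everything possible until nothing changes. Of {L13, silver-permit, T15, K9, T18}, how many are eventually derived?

Holding black-permit and teal-pass grants K9 (A5).
Holding K9 and black-permit grants K8 (A6).
Holding K9, K8, and teal-pass grants T18 (A2).
No rule produces L13, and it is not given.
silver-permit would need L13 and K8 (A3), but L13 is never granted.
T15 would need K8 and silver-permit (A1), but silver-permit is never granted.
K9: reached.
T18: reached.
Reached: K9 and T18 — 2 of the 5.

2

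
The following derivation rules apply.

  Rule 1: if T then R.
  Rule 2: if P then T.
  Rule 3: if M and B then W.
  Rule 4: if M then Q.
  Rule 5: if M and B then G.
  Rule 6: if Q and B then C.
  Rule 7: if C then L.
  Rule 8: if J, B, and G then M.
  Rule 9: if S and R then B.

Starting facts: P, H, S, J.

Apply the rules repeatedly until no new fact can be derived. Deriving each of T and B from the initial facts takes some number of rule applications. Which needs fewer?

T: From P, Rule 2 gives T. [1 rule application]
B: P holds, so T follows (Rule 2). From T, Rule 1 gives R. From S and R, Rule 9 gives B. [3 rule applications]
T needs fewer.

T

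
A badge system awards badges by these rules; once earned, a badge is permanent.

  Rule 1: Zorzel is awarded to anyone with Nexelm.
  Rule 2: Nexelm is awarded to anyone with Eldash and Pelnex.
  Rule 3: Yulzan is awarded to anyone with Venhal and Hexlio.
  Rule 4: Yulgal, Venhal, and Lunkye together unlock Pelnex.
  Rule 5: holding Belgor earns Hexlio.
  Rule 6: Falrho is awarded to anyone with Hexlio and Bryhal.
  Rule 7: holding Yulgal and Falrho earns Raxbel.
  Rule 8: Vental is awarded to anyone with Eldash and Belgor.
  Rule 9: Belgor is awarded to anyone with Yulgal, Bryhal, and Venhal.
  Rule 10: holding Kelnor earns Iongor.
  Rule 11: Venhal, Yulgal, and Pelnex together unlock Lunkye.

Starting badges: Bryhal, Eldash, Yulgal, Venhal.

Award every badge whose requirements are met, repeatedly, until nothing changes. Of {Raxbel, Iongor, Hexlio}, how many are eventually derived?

With Yulgal, Bryhal, and Venhal, Belgor is earned (Rule 9).
With Belgor, Hexlio is earned (Rule 5).
With Hexlio and Bryhal, Falrho is earned (Rule 6).
With Yulgal and Falrho, Raxbel is earned (Rule 7).
Raxbel: reached.
Iongor would need Kelnor (Rule 10), but Kelnor is never earned.
Hexlio: reached.
Reached: Raxbel and Hexlio — 2 of the 3.

2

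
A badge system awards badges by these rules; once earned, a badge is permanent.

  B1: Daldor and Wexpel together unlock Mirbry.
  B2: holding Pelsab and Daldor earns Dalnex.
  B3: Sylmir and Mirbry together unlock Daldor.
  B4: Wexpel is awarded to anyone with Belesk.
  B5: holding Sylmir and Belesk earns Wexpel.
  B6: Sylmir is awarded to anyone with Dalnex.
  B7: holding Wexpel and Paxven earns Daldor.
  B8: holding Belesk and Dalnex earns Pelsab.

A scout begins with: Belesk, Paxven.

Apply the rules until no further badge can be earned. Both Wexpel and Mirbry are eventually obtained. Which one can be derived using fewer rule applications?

Wexpel: With Belesk, Wexpel is earned (B4). [1 rule application]
Mirbry: With Belesk, Wexpel is earned (B4). With Wexpel and Paxven, Daldor is earned (B7). With Daldor and Wexpel, Mirbry is earned (B1). [3 rule applications]
Wexpel needs fewer.

Wexpel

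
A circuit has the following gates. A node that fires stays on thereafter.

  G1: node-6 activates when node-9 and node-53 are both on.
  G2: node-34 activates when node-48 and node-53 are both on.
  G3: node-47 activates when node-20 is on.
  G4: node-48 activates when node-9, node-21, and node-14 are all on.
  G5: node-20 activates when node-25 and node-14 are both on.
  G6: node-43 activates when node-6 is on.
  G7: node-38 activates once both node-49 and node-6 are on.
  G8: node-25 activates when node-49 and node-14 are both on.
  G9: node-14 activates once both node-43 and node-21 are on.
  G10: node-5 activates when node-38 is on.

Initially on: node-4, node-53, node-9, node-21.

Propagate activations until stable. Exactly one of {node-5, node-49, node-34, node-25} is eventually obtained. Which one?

node-34

node-9 and node-53 are on, so node-6 activates (G1).
node-6 is on, so node-43 activates (G6).
G9: node-43 and node-21 on → node-14 on.
node-9, node-21, and node-14 are on, so node-48 activates (G4).
node-48 and node-53 are on, so node-34 activates (G2).
node-5 would need node-38 (G10), but node-38 never turns on. node-25 would need node-49 and node-14 (G8), but node-49 never turns on. No rule produces node-49, and it is not given.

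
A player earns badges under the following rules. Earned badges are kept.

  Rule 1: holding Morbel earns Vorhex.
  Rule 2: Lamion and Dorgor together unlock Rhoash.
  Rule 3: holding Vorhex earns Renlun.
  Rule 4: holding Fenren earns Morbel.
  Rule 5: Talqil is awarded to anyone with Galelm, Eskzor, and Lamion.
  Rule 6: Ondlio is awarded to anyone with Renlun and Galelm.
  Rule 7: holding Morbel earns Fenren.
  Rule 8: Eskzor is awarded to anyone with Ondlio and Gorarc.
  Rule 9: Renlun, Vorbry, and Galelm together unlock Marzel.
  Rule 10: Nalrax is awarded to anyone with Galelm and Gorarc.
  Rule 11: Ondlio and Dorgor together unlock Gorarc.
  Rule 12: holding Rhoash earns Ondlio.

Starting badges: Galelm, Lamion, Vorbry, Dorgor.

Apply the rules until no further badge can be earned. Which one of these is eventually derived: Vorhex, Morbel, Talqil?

Talqil

With Lamion and Dorgor, Rhoash is earned (Rule 2).
With Rhoash, Ondlio is earned (Rule 12).
With Ondlio and Dorgor, Gorarc is earned (Rule 11).
With Ondlio and Gorarc, Eskzor is earned (Rule 8).
With Galelm, Eskzor, and Lamion, Talqil is earned (Rule 5).
Morbel would need Fenren (Rule 4), but Fenren is never earned. Vorhex would need Morbel (Rule 1), but Morbel is never earned.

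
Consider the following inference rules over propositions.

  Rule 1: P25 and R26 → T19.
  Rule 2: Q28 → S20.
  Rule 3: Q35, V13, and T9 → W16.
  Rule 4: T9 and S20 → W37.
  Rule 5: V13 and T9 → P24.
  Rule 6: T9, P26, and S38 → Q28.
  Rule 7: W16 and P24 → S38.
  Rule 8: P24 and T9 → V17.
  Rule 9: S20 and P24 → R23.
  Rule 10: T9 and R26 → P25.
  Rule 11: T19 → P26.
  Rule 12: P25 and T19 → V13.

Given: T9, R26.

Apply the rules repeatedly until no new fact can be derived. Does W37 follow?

No

W37 would need T9 and S20 (Rule 4), but S20 is never established.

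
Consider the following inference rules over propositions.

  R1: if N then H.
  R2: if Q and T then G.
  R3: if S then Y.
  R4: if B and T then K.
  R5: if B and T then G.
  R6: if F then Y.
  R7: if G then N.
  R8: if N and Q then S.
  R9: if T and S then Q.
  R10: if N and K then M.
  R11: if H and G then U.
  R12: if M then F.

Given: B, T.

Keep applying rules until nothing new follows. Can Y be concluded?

Yes

B and T hold, so G follows (R5).
From B and T, R4 gives K.
G holds, so N follows (R7).
N and K hold, so M follows (R10).
M holds, so F follows (R12).
F holds, so Y follows (R6).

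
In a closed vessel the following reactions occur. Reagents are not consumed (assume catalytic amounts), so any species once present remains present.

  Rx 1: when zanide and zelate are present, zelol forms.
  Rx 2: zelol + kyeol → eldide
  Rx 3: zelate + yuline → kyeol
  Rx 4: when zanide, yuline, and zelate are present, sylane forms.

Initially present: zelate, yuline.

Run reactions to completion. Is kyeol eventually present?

Yes

zelate and yuline present → kyeol forms (Rx 3).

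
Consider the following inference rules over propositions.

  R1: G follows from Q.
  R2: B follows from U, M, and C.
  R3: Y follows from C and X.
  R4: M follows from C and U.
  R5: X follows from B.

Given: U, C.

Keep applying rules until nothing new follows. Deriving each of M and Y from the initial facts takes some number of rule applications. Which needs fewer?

M: C and U hold, so M follows (R4). [1 rule application]
Y: C and U hold, so M follows (R4). From U, M, and C, R2 gives B. B holds, so X follows (R5). C and X hold, so Y follows (R3). [4 rule applications]
M needs fewer.

M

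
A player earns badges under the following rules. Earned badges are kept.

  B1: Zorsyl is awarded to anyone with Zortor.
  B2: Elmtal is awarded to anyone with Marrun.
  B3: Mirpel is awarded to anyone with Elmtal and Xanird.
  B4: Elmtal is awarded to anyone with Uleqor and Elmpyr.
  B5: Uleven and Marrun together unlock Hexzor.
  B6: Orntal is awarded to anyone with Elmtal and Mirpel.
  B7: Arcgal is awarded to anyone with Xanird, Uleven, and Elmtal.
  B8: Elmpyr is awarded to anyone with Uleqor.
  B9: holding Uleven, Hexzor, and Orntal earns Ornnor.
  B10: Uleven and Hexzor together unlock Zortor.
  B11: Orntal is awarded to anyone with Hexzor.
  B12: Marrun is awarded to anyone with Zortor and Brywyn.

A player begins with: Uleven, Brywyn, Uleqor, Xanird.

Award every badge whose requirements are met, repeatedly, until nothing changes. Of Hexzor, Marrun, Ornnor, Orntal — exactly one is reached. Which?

With Uleqor, Elmpyr is earned (B8).
With Uleqor and Elmpyr, Elmtal is earned (B4).
With Elmtal and Xanird, Mirpel is earned (B3).
With Elmtal and Mirpel, Orntal is earned (B6).
Ornnor would need Uleven, Hexzor, and Orntal (B9), but Hexzor is never earned. Hexzor would need Uleven and Marrun (B5), but Marrun is never earned. Marrun would need Zortor and Brywyn (B12), but Zortor is never earned.

Orntal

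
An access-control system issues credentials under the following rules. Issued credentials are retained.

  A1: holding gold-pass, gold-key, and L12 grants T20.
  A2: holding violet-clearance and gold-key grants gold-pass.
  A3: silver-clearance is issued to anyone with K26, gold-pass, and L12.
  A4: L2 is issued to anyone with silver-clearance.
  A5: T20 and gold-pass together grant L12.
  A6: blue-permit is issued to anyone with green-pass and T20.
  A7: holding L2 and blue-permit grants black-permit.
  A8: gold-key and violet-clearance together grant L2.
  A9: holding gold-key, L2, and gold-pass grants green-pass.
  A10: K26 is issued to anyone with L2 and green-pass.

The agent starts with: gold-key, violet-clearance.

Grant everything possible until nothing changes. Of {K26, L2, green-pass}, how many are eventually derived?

Holding violet-clearance and gold-key grants gold-pass (A2).
Holding gold-key and violet-clearance grants L2 (A8).
Holding gold-key, L2, and gold-pass grants green-pass (A9).
Holding L2 and green-pass grants K26 (A10).
K26: reached.
L2: reached.
green-pass: reached.
All 3 are reached.

3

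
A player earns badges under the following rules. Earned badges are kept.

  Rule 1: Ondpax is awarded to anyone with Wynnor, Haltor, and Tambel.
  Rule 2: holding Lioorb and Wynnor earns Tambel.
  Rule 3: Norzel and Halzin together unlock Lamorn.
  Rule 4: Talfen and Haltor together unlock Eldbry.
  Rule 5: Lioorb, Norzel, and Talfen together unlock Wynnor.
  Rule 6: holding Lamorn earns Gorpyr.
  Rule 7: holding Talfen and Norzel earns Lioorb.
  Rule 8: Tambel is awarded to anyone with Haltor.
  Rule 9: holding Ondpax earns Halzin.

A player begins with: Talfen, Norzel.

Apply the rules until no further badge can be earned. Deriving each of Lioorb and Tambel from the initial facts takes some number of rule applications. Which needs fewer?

Lioorb: With Talfen and Norzel, Lioorb is earned (Rule 7). [1 rule application]
Tambel: With Talfen and Norzel, Lioorb is earned (Rule 7). With Lioorb, Norzel, and Talfen, Wynnor is earned (Rule 5). With Lioorb and Wynnor, Tambel is earned (Rule 2). [3 rule applications]
Lioorb needs fewer.

Lioorb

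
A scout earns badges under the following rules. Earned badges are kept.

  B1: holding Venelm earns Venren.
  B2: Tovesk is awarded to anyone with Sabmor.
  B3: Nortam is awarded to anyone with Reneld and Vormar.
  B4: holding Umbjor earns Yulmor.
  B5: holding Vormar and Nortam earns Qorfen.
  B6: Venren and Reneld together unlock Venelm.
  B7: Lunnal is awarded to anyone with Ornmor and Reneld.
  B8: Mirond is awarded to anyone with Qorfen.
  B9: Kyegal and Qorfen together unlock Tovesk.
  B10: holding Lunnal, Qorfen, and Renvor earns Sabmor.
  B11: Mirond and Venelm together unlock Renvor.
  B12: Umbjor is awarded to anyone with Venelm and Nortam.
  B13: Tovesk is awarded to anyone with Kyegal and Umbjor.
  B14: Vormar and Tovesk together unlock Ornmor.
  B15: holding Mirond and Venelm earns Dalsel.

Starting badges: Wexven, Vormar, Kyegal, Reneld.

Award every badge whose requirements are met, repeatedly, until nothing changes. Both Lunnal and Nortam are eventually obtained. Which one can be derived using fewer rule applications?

Nortam

Nortam: With Reneld and Vormar, Nortam is earned (B3). [1 rule application]
Lunnal: With Reneld and Vormar, Nortam is earned (B3). With Vormar and Nortam, Qorfen is earned (B5). With Kyegal and Qorfen, Tovesk is earned (B9). With Vormar and Tovesk, Ornmor is earned (B14). With Ornmor and Reneld, Lunnal is earned (B7). [5 rule applications]
Nortam needs fewer.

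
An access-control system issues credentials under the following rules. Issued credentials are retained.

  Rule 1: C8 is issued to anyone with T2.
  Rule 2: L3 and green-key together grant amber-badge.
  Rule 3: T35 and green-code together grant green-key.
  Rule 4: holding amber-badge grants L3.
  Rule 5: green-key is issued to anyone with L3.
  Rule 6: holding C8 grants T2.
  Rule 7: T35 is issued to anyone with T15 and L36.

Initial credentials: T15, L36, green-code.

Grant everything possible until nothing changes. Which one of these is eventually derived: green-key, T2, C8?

green-key

Holding T15 and L36 grants T35 (Rule 7).
Holding T35 and green-code grants green-key (Rule 3).
C8 would need T2 (Rule 1), but T2 is never granted. T2 would need C8 (Rule 6), but C8 is never granted.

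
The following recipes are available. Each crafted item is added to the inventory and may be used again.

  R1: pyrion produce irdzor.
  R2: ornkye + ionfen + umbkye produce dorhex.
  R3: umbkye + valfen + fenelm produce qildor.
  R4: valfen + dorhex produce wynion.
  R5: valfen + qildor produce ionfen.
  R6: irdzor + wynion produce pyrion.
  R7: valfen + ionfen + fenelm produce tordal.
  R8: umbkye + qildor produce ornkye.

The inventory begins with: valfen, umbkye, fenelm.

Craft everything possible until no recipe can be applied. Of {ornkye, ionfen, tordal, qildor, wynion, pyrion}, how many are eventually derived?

5

umbkye + valfen + fenelm → qildor (R3).
Using R8, umbkye and qildor make ornkye.
valfen + qildor → ionfen (R5).
ornkye + ionfen + umbkye → dorhex (R2).
valfen + ionfen + fenelm → tordal (R7).
valfen + dorhex → wynion (R4).
ornkye: reached.
ionfen: reached.
tordal: reached.
qildor: reached.
wynion: reached.
pyrion would need irdzor and wynion (R6), but irdzor is never obtained.
Reached: ornkye, ionfen, tordal, qildor, and wynion — 5 of the 6.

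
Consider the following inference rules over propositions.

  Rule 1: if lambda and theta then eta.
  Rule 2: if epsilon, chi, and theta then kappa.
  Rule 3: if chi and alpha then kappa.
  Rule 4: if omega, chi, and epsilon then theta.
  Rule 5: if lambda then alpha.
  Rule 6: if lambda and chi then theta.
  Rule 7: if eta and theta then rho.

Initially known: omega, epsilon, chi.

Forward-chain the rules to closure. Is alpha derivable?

No

alpha would need lambda (Rule 5), but lambda is never established.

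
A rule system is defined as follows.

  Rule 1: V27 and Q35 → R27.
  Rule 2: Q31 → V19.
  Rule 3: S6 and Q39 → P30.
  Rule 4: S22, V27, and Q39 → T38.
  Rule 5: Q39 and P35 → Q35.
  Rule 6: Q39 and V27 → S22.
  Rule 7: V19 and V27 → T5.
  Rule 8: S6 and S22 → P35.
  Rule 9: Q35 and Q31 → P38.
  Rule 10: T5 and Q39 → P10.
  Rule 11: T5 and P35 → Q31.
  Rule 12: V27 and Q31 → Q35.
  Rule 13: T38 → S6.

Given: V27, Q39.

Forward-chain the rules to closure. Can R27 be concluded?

Yes

Q39 and V27 hold, so S22 follows (Rule 6).
S22, V27, and Q39 hold, so T38 follows (Rule 4).
From T38, Rule 13 gives S6.
S6 and S22 hold, so P35 follows (Rule 8).
Q39 and P35 hold, so Q35 follows (Rule 5).
V27 and Q35 hold, so R27 follows (Rule 1).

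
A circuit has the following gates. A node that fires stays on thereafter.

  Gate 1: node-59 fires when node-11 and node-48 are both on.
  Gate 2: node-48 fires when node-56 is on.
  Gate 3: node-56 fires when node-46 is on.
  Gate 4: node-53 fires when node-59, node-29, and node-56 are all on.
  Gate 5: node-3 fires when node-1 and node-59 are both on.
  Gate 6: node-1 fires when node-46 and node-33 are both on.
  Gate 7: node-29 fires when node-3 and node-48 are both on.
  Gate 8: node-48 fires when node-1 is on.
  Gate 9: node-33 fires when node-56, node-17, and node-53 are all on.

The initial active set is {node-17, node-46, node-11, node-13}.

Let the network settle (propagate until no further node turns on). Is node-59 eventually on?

Yes

Gate 3: node-46 on → node-56 on.
node-56 is on, so node-48 fires (Gate 2).
node-11 and node-48 are on, so node-59 fires (Gate 1).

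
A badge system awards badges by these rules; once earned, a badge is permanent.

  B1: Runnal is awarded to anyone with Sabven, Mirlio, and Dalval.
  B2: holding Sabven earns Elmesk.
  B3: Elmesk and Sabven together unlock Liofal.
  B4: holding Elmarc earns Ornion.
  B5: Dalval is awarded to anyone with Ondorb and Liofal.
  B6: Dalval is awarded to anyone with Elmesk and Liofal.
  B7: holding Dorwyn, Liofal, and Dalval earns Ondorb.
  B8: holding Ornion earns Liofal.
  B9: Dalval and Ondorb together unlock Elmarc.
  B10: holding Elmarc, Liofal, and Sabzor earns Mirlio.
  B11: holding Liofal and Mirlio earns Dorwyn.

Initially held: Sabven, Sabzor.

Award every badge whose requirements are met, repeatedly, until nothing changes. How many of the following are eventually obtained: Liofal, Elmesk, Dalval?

3

With Sabven, Elmesk is earned (B2).
With Elmesk and Sabven, Liofal is earned (B3).
With Elmesk and Liofal, Dalval is earned (B6).
Liofal: reached.
Elmesk: reached.
Dalval: reached.
All 3 are reached.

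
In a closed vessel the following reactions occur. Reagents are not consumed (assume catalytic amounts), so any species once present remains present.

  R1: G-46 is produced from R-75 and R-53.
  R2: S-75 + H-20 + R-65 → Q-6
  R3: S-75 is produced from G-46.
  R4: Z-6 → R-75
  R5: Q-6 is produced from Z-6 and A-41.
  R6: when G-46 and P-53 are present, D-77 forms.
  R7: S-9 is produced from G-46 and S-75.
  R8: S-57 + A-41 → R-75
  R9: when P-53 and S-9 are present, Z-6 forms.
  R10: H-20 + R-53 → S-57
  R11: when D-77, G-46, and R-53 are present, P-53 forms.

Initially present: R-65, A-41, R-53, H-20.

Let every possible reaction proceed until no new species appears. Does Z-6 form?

No

Z-6 would need P-53 and S-9 (R9), but P-53 never forms.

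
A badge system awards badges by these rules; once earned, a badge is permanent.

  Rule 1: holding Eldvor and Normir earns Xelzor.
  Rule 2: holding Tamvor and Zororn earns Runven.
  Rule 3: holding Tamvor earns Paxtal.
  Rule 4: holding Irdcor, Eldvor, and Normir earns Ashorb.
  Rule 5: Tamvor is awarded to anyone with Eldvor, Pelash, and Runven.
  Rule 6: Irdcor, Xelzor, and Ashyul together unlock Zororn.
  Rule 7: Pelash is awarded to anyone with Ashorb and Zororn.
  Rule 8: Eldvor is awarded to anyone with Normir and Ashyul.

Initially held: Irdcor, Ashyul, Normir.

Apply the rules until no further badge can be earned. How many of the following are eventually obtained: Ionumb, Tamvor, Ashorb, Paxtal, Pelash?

With Normir and Ashyul, Eldvor is earned (Rule 8).
With Irdcor, Eldvor, and Normir, Ashorb is earned (Rule 4).
With Eldvor and Normir, Xelzor is earned (Rule 1).
With Irdcor, Xelzor, and Ashyul, Zororn is earned (Rule 6).
With Ashorb and Zororn, Pelash is earned (Rule 7).
No rule produces Ionumb, and it is not given.
Tamvor would need Eldvor, Pelash, and Runven (Rule 5), but Runven is never earned.
Ashorb: reached.
Paxtal would need Tamvor (Rule 3), but Tamvor is never earned.
Pelash: reached.
Reached: Ashorb and Pelash — 2 of the 5.

2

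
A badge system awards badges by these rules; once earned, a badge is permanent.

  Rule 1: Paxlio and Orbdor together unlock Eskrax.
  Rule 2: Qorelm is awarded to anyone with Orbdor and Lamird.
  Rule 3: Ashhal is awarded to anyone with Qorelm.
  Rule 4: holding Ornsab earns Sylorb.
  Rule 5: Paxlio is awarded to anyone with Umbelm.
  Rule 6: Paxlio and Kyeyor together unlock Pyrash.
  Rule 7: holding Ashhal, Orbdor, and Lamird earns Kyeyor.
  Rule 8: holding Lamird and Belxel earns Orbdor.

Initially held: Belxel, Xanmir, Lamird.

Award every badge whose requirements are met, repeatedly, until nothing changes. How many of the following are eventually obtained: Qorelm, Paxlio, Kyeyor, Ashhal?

With Lamird and Belxel, Orbdor is earned (Rule 8).
With Orbdor and Lamird, Qorelm is earned (Rule 2).
With Qorelm, Ashhal is earned (Rule 3).
With Ashhal, Orbdor, and Lamird, Kyeyor is earned (Rule 7).
Qorelm: reached.
Paxlio would need Umbelm (Rule 5), but Umbelm is never earned.
Kyeyor: reached.
Ashhal: reached.
Reached: Qorelm, Kyeyor, and Ashhal — 3 of the 4.

3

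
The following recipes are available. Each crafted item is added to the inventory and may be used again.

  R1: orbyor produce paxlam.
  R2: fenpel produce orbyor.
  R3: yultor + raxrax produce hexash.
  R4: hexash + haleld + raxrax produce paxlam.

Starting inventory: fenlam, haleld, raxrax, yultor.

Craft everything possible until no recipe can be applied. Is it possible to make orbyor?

No

orbyor would need fenpel (R2), but fenpel is never obtained.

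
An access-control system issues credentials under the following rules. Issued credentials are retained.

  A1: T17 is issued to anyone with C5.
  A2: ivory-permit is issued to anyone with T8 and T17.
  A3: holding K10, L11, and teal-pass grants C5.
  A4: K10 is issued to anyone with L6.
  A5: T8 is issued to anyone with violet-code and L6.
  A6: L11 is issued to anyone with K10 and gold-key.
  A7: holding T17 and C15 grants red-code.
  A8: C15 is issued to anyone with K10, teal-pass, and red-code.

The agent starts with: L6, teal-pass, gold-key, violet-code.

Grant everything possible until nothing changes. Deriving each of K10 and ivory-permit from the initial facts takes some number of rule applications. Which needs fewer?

K10

K10: Holding L6 grants K10 (A4). [1 rule application]
ivory-permit: Holding violet-code and L6 grants T8 (A5). Holding L6 grants K10 (A4). Holding K10 and gold-key grants L11 (A6). Holding K10, L11, and teal-pass grants C5 (A3). Holding C5 grants T17 (A1). Holding T8 and T17 grants ivory-permit (A2). [6 rule applications]
K10 needs fewer.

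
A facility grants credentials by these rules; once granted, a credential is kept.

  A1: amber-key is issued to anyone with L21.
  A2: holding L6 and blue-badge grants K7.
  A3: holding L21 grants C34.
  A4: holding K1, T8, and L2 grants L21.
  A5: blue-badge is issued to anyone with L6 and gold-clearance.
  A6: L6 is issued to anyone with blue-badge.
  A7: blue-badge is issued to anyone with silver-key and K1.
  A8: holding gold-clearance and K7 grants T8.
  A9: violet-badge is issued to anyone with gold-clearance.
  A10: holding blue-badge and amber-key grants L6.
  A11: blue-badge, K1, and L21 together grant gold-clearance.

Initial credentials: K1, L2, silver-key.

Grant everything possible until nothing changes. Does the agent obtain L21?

L21 would need K1, T8, and L2 (A4), but T8 is never granted.

No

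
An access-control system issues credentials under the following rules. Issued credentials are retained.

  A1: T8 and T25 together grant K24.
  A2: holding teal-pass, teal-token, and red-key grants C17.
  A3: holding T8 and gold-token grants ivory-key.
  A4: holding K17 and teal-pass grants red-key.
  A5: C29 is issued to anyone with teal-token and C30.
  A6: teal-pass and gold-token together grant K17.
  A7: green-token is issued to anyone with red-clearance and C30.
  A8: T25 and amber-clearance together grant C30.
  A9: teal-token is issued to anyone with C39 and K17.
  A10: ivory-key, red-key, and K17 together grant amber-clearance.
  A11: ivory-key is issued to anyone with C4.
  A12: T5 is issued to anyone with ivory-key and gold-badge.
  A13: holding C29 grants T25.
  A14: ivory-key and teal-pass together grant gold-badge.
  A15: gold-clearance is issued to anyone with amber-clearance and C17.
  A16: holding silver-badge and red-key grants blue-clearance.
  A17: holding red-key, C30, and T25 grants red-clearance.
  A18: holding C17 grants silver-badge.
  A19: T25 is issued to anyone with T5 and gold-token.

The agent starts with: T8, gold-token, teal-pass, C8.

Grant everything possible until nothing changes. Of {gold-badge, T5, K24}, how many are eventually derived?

Holding T8 and gold-token grants ivory-key (A3).
Holding ivory-key and teal-pass grants gold-badge (A14).
Holding ivory-key and gold-badge grants T5 (A12).
Holding T5 and gold-token grants T25 (A19).
Holding T8 and T25 grants K24 (A1).
gold-badge: reached.
T5: reached.
K24: reached.
All 3 are reached.

3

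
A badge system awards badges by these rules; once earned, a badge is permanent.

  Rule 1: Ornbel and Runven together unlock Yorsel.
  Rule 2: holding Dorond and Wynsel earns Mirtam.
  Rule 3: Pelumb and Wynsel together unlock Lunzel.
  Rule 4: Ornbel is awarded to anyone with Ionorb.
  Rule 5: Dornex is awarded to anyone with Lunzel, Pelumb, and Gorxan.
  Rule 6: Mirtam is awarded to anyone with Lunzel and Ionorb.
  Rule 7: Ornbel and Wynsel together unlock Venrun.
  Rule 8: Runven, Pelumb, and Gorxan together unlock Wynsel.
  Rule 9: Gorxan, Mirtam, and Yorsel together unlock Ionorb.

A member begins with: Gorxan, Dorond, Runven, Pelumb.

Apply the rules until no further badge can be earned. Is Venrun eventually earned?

No

Venrun would need Ornbel and Wynsel (Rule 7), but Ornbel is never earned.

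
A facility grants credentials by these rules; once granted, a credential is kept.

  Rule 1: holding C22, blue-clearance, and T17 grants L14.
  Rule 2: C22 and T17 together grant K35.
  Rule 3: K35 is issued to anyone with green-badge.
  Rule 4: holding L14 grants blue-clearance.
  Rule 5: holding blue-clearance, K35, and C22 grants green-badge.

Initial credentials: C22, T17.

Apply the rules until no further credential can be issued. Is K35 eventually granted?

Holding C22 and T17 grants K35 (Rule 2).

Yes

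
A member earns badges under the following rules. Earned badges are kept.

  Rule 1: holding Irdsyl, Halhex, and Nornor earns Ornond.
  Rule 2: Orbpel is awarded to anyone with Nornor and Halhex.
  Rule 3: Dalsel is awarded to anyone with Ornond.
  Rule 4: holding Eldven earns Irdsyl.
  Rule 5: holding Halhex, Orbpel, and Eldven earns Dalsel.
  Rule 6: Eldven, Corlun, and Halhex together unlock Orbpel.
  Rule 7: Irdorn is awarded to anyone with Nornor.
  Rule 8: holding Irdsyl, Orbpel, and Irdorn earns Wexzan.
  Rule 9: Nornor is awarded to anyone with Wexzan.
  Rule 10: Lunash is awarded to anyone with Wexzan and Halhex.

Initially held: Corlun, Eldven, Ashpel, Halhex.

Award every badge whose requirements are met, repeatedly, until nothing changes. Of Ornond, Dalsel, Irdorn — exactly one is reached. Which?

With Eldven, Corlun, and Halhex, Orbpel is earned (Rule 6).
With Halhex, Orbpel, and Eldven, Dalsel is earned (Rule 5).
Ornond would need Irdsyl, Halhex, and Nornor (Rule 1), but Nornor is never earned. Irdorn would need Nornor (Rule 7), but Nornor is never earned.

Dalsel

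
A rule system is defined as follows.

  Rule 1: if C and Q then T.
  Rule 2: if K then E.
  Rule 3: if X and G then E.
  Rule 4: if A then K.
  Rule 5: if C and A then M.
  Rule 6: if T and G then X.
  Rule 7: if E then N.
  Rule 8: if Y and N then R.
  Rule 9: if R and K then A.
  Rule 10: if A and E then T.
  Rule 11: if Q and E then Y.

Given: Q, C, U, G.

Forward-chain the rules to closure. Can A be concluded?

No

A would need R and K (Rule 9), but K is never established.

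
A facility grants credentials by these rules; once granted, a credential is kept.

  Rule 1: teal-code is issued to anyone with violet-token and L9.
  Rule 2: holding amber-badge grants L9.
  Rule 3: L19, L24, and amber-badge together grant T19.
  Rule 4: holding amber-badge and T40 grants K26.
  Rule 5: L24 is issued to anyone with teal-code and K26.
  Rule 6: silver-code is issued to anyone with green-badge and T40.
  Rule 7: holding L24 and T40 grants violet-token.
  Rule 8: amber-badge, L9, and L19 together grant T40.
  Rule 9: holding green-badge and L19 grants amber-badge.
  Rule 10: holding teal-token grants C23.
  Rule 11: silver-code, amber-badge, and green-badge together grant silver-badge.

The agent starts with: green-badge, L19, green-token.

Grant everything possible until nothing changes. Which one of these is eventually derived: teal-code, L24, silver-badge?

silver-badge

Holding green-badge and L19 grants amber-badge (Rule 9).
Holding amber-badge grants L9 (Rule 2).
Holding amber-badge, L9, and L19 grants T40 (Rule 8).
Holding green-badge and T40 grants silver-code (Rule 6).
Holding silver-code, amber-badge, and green-badge grants silver-badge (Rule 11).
L24 would need teal-code and K26 (Rule 5), but teal-code is never granted. teal-code would need violet-token and L9 (Rule 1), but violet-token is never granted.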